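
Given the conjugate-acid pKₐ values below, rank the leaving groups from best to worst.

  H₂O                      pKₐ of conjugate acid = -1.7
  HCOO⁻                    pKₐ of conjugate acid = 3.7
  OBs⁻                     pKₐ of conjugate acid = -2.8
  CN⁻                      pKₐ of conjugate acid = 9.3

OBs⁻ > H₂O > HCOO⁻ > CN⁻

Lower conjugate-acid pKₐ ⇒ weaker base ⇒ better leaving group.
Sorting by the given values: OBs⁻ (-2.8), H₂O (-1.7), HCOO⁻ (3.7), CN⁻ (9.3).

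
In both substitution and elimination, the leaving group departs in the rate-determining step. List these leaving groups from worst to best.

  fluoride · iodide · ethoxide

ethoxide < fluoride < iodide

The more stable X⁻ (or X) is on its own — i.e. the weaker a base it is — the better a leaving group it makes.
iodide: pKₐ(HI) ≈ -10
fluoride: pKₐ(HF) ≈ 3.2
ethoxide: pKₐ(CH₃CH₂OH) ≈ 16
Reversing gives the worst-to-best order requested.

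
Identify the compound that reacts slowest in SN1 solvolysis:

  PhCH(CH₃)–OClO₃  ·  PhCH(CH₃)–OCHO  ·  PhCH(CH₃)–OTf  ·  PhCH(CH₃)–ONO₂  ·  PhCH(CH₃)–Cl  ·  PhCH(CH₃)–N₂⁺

Same R in every case — rank the leaving groups.
The more stable X⁻ (or X) is on its own — i.e. the weaker a base it is — the better a leaving group it makes.
PhCH(CH₃)–N₂⁺ loses N₂: no meaningful conjugate acid; N₂ departs as an exceptionally stable neutral molecule
PhCH(CH₃)–OTf loses OTf⁻: pKₐ(CF₃SO₃H (triflic acid)) ≈ -14
PhCH(CH₃)–OClO₃ loses ClO₄⁻: pKₐ(HClO₄) ≈ -10
PhCH(CH₃)–Cl loses Cl⁻: pKₐ(HCl) ≈ -7
PhCH(CH₃)–ONO₂ loses NO₃⁻: pKₐ(HNO₃) ≈ -1.3
PhCH(CH₃)–OCHO loses HCOO⁻: pKₐ(HCOOH) ≈ 3.8

PhCH(CH₃)–OCHO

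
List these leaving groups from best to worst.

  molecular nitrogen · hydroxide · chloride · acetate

The more stable X⁻ (or X) is on its own — i.e. the weaker a base it is — the better a leaving group it makes.
molecular nitrogen: no meaningful conjugate acid; N₂ departs as an exceptionally stable neutral molecule
chloride: pKₐ(HCl) ≈ -7
acetate: pKₐ(CH₃COOH) ≈ 4.8
hydroxide: pKₐ(H₂O) ≈ 15.7

molecular nitrogen > chloride > acetate > hydroxide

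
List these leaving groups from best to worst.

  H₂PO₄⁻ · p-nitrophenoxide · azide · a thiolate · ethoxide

H₂PO₄⁻ > azide > p-nitrophenoxide > a thiolate > ethoxide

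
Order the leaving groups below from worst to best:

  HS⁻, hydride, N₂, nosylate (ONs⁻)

Rank by basicity of the departing species: weakest base leaves most easily.
N₂: no meaningful conjugate acid; N₂ departs as an exceptionally stable neutral molecule
nosylate (ONs⁻): pKₐ(p-O₂NC₆H₄SO₃H) ≈ -3.5 — p-nitro group further stabilises the sulfonate
HS⁻: pKₐ(H₂S) ≈ 7 — larger and more polarisable than the oxygen analogue
hydride: pKₐ(H₂) ≈ 36 — extremely strong base; leaves only in special hydride-transfer contexts
The question asks for worst first, so the sequence is read in increasing leaving-group ability.

hydride < HS⁻ < nosylate (ONs⁻) < N₂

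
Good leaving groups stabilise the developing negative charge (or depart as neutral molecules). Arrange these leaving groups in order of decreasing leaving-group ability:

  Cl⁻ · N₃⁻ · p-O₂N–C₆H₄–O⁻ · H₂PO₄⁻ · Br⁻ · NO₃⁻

The more stable X⁻ (or X) is on its own — i.e. the weaker a base it is — the better a leaving group it makes.
Br⁻: pKₐ(HBr) ≈ -9 — weak base; good leaving group
Cl⁻: pKₐ(HCl) ≈ -7
NO₃⁻: pKₐ(HNO₃) ≈ -1.3 — resonance-delocalised over three oxygens
H₂PO₄⁻: pKₐ(H₃PO₄) ≈ 2.1 — moderate base; biological leaving group after further activation
N₃⁻: pKₐ(HN₃) ≈ 4.7 — linear, resonance-stabilised
p-O₂N–C₆H₄–O⁻: pKₐ(p-nitrophenol) ≈ 7.2 — nitro group delocalises the charge; the classic chromogenic LG

Br⁻ > Cl⁻ > NO₃⁻ > H₂PO₄⁻ > N₃⁻ > p-O₂N–C₆H₄–O⁻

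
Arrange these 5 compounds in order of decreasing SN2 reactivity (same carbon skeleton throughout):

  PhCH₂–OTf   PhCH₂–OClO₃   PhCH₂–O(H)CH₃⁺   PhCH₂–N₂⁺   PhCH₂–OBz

With the same alkyl group throughout, only the leaving group differentiates the rates.
Rank by basicity of the departing species: weakest base leaves most easily.
PhCH₂–N₂⁺ loses N₂: no meaningful conjugate acid; N₂ departs as an exceptionally stable neutral molecule
PhCH₂–OTf loses OTf⁻: pKₐ(CF₃SO₃H (triflic acid)) ≈ -14
PhCH₂–OClO₃ loses ClO₄⁻: pKₐ(HClO₄) ≈ -10
PhCH₂–O(H)CH₃⁺ loses R'OH: pKₐ(R'OH₂⁺) ≈ -2.4
PhCH₂–OBz loses PhCOO⁻: pKₐ(C₆H₅COOH) ≈ 4.2

PhCH₂–N₂⁺ > PhCH₂–OTf > PhCH₂–OClO₃ > PhCH₂–O(H)CH₃⁺ > PhCH₂–OBz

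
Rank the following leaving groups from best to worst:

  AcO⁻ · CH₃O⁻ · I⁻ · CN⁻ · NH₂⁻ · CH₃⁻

I⁻ > AcO⁻ > CN⁻ > CH₃O⁻ > NH₂⁻ > CH₃⁻

Rank by basicity of the departing species: weakest base leaves most easily.
I⁻: pKₐ(HI) ≈ -10
AcO⁻: pKₐ(CH₃COOH) ≈ 4.8
CN⁻: pKₐ(HCN) ≈ 9.2
CH₃O⁻: pKₐ(CH₃OH) ≈ 15.5
NH₂⁻: pKₐ(NH₃) ≈ 38
CH₃⁻: pKₐ(CH₄) ≈ 48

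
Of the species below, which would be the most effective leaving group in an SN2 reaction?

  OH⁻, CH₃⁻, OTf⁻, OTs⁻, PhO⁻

Rank by basicity of the departing species: weakest base leaves most easily.
OTf⁻: pKₐ(CF₃SO₃H (triflic acid)) ≈ -14
OTs⁻: pKₐ(p-CH₃C₆H₄SO₃H (TsOH)) ≈ -2.8
PhO⁻: pKₐ(C₆H₅OH (phenol)) ≈ 10
OH⁻: pKₐ(H₂O) ≈ 15.7
CH₃⁻: pKₐ(CH₄) ≈ 48

OTf⁻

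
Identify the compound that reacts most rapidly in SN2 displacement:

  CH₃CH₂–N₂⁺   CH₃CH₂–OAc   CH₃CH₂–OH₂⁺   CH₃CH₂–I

With the same alkyl group throughout, only the leaving group differentiates the rates.
Leaving-group ability tracks the stability of the departed species; conjugate-acid pKₐ is the usual yardstick (lower pKₐ → better LG).
CH₃CH₂–N₂⁺ loses N₂: no meaningful conjugate acid; N₂ departs as an exceptionally stable neutral molecule
CH₃CH₂–I loses I⁻: pKₐ(HI) ≈ -10
CH₃CH₂–OH₂⁺ loses H₂O: pKₐ(H₃O⁺) ≈ -1.7
CH₃CH₂–OAc loses AcO⁻: pKₐ(CH₃COOH) ≈ 4.8

CH₃CH₂–N₂⁺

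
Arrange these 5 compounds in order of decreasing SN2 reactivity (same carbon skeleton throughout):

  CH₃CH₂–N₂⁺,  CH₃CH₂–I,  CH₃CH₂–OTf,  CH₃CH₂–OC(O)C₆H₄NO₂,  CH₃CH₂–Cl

CH₃CH₂–N₂⁺ > CH₃CH₂–OTf > CH₃CH₂–I > CH₃CH₂–Cl > CH₃CH₂–OC(O)C₆H₄NO₂

Same R in every case — rank the leaving groups.
Leaving-group ability tracks the stability of the departed species; conjugate-acid pKₐ is the usual yardstick (lower pKₐ → better LG).
CH₃CH₂–N₂⁺ loses N₂: no meaningful conjugate acid; N₂ departs as an exceptionally stable neutral molecule
CH₃CH₂–OTf loses OTf⁻: pKₐ(CF₃SO₃H (triflic acid)) ≈ -14
CH₃CH₂–I loses I⁻: pKₐ(HI) ≈ -10
CH₃CH₂–Cl loses Cl⁻: pKₐ(HCl) ≈ -7
CH₃CH₂–OC(O)C₆H₄NO₂ loses p-O₂N–C₆H₄–COO⁻: pKₐ(p-nitrobenzoic acid) ≈ 3.4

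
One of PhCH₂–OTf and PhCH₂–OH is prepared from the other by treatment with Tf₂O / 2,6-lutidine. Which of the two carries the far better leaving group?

From PhCH₂–OH the departing group would be OH⁻ (pKₐ(H₂O) ≈ 15.7). Strong base; essentially never leaves without prior activation.
From PhCH₂–OTf the leaving group is OTf⁻ (pKₐ(CF₃SO₃H (triflic acid)) ≈ -14). Charge spread over three oxygens and a CF₃ group; the premier leaving group in synthesis.
Treatment with Tf₂O / 2,6-lutidine works by converting the hydroxyl into a triflate, making PhCH₂–OTf enormously more reactive.

PhCH₂–OTf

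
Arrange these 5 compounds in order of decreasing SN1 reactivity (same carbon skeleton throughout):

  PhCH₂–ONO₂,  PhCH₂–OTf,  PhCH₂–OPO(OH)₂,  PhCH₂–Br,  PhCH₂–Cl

PhCH₂–OTf > PhCH₂–Br > PhCH₂–Cl > PhCH₂–ONO₂ > PhCH₂–OPO(OH)₂

Identical carbon frameworks mean the comparison reduces to leaving-group quality.
A good leaving group is a weak base: the lower the pKₐ of its conjugate acid, the more readily it departs.
PhCH₂–OTf loses OTf⁻: pKₐ(CF₃SO₃H (triflic acid)) ≈ -14
PhCH₂–Br loses Br⁻: pKₐ(HBr) ≈ -9
PhCH₂–Cl loses Cl⁻: pKₐ(HCl) ≈ -7
PhCH₂–ONO₂ loses NO₃⁻: pKₐ(HNO₃) ≈ -1.3
PhCH₂–OPO(OH)₂ loses H₂PO₄⁻: pKₐ(H₃PO₄) ≈ 2.1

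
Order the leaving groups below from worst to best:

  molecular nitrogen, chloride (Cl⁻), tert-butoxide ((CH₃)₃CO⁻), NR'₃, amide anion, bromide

Rank by basicity of the departing species: weakest base leaves most easily.
molecular nitrogen: no meaningful conjugate acid; N₂ departs as an exceptionally stable neutral molecule
bromide: pKₐ(HBr) ≈ -9 — weak base; good leaving group
chloride (Cl⁻): pKₐ(HCl) ≈ -7
NR'₃: pKₐ(R'₃NH⁺) ≈ 10.7
tert-butoxide ((CH₃)₃CO⁻): pKₐ(t-BuOH) ≈ 18
amide anion: pKₐ(NH₃) ≈ 38 — extremely strong base; never a leaving group
The question asks for worst first, so the sequence is read in increasing leaving-group ability.

amide anion < tert-butoxide ((CH₃)₃CO⁻) < NR'₃ < chloride (Cl⁻) < bromide < molecular nitrogen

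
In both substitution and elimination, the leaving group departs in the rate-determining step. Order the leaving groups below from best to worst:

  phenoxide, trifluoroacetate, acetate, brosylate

brosylate > trifluoroacetate > acetate > phenoxide

The more stable X⁻ (or X) is on its own — i.e. the weaker a base it is — the better a leaving group it makes.
brosylate: pKₐ(p-BrC₆H₄SO₃H) ≈ -2.8 — arenesulfonate with a p-bromo substituent
trifluoroacetate: pKₐ(CF₃COOH) ≈ 0.2
acetate: pKₐ(CH₃COOH) ≈ 4.8 — resonance-stabilised but still a weak base
phenoxide: pKₐ(C₆H₅OH (phenol)) ≈ 10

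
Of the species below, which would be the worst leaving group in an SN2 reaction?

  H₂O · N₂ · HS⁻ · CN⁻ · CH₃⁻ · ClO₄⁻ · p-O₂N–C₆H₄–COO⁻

CH₃⁻

A good leaving group is a weak base: the lower the pKₐ of its conjugate acid, the more readily it departs.
N₂: no meaningful conjugate acid; N₂ departs as an exceptionally stable neutral molecule
ClO₄⁻: pKₐ(HClO₄) ≈ -10
H₂O: pKₐ(H₃O⁺) ≈ -1.7
p-O₂N–C₆H₄–COO⁻: pKₐ(p-nitrobenzoic acid) ≈ 3.4
HS⁻: pKₐ(H₂S) ≈ 7
CN⁻: pKₐ(HCN) ≈ 9.2
CH₃⁻: pKₐ(CH₄) ≈ 48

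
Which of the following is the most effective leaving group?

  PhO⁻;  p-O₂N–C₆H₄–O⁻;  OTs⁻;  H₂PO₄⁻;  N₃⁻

OTs⁻

Rank by basicity of the departing species: weakest base leaves most easily.
OTs⁻: pKₐ(p-CH₃C₆H₄SO₃H (TsOH)) ≈ -2.8
H₂PO₄⁻: pKₐ(H₃PO₄) ≈ 2.1
N₃⁻: pKₐ(HN₃) ≈ 4.7
p-O₂N–C₆H₄–O⁻: pKₐ(p-nitrophenol) ≈ 7.2
PhO⁻: pKₐ(C₆H₅OH (phenol)) ≈ 10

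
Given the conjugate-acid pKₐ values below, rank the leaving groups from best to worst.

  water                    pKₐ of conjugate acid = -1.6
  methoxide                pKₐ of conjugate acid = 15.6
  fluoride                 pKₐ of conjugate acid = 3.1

Lower conjugate-acid pKₐ ⇒ weaker base ⇒ better leaving group.
Sorting by the given values: water (-1.6), fluoride (3.1), methoxide (15.6).

water > fluoride > methoxide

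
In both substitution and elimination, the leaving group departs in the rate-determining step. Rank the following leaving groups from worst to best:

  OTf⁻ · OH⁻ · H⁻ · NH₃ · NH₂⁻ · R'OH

NH₂⁻ < H⁻ < OH⁻ < NH₃ < R'OH < OTf⁻

Leaving-group ability tracks the stability of the departed species; conjugate-acid pKₐ is the usual yardstick (lower pKₐ → better LG).
OTf⁻: pKₐ(CF₃SO₃H (triflic acid)) ≈ -14 — charge spread over three oxygens and a CF₃ group; the premier leaving group in synthesis
R'OH: pKₐ(R'OH₂⁺) ≈ -2.4 — neutral; leaves from a protonated ether (an oxonium ion, R–O(H)R'⁺)
NH₃: pKₐ(NH₄⁺) ≈ 9.2
OH⁻: pKₐ(H₂O) ≈ 15.7 — strong base; essentially never leaves without prior activation
H⁻: pKₐ(H₂) ≈ 36
NH₂⁻: pKₐ(NH₃) ≈ 38 — extremely strong base; never a leaving group
Reversing gives the worst-to-best order requested.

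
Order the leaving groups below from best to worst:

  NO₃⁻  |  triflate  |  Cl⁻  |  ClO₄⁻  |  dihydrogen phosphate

triflate > ClO₄⁻ > Cl⁻ > NO₃⁻ > dihydrogen phosphate

A good leaving group is a weak base: the lower the pKₐ of its conjugate acid, the more readily it departs.
triflate: pKₐ(CF₃SO₃H (triflic acid)) ≈ -14
ClO₄⁻: pKₐ(HClO₄) ≈ -10 — extremely weak base; rarely used for safety reasons
Cl⁻: pKₐ(HCl) ≈ -7
NO₃⁻: pKₐ(HNO₃) ≈ -1.3 — resonance-delocalised over three oxygens
dihydrogen phosphate: pKₐ(H₃PO₄) ≈ 2.1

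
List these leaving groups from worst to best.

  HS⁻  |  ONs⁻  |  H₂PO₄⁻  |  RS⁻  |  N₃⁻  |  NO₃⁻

RS⁻ < HS⁻ < N₃⁻ < H₂PO₄⁻ < NO₃⁻ < ONs⁻

ONs⁻: pKₐ(p-O₂NC₆H₄SO₃H) ≈ -3.5 — p-nitro group further stabilises the sulfonate
NO₃⁻: pKₐ(HNO₃) ≈ -1.3
H₂PO₄⁻: pKₐ(H₃PO₄) ≈ 2.1 — moderate base; biological leaving group after further activation
N₃⁻: pKₐ(HN₃) ≈ 4.7 — linear, resonance-stabilised
HS⁻: pKₐ(H₂S) ≈ 7 — larger and more polarisable than the oxygen analogue
RS⁻: pKₐ(RSH (a thiol)) ≈ 10.5 — moderately basic; rarely leaves without activation
Listed from poorest to best leaving group as asked.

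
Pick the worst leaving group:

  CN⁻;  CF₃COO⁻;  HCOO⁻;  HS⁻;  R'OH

CN⁻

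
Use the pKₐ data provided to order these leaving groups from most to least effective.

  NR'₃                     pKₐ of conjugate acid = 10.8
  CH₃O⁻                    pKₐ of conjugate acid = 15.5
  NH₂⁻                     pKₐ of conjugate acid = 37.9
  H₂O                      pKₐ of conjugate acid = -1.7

Lower conjugate-acid pKₐ ⇒ weaker base ⇒ better leaving group.
Sorting by the given values: H₂O (-1.7), NR'₃ (10.8), CH₃O⁻ (15.5), NH₂⁻ (37.9).

H₂O > NR'₃ > CH₃O⁻ > NH₂⁻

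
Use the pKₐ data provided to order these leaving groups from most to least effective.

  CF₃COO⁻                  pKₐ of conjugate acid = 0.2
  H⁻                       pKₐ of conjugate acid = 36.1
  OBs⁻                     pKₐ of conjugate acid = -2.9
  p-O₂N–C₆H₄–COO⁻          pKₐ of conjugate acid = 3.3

Lower conjugate-acid pKₐ ⇒ weaker base ⇒ better leaving group.
Sorting by the given values: OBs⁻ (-2.9), CF₃COO⁻ (0.2), p-O₂N–C₆H₄–COO⁻ (3.3), H⁻ (36.1).

OBs⁻ > CF₃COO⁻ > p-O₂N–C₆H₄–COO⁻ > H⁻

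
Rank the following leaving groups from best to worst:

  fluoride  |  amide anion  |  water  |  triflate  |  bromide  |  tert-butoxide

The more stable X⁻ (or X) is on its own — i.e. the weaker a base it is — the better a leaving group it makes.
triflate: pKₐ(CF₃SO₃H (triflic acid)) ≈ -14
bromide: pKₐ(HBr) ≈ -9
water: pKₐ(H₃O⁺) ≈ -1.7
fluoride: pKₐ(HF) ≈ 3.2
tert-butoxide: pKₐ(t-BuOH) ≈ 18
amide anion: pKₐ(NH₃) ≈ 38

triflate > bromide > water > fluoride > tert-butoxide > amide anion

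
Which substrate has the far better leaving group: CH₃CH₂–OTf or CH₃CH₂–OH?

CH₃CH₂–OTf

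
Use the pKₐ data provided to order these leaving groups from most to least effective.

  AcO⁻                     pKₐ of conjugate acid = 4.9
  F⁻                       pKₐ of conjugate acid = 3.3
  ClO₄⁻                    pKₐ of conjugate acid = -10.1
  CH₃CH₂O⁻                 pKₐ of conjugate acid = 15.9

Lower conjugate-acid pKₐ ⇒ weaker base ⇒ better leaving group.
Sorting by the given values: ClO₄⁻ (-10.1), F⁻ (3.3), AcO⁻ (4.9), CH₃CH₂O⁻ (15.9).

ClO₄⁻ > F⁻ > AcO⁻ > CH₃CH₂O⁻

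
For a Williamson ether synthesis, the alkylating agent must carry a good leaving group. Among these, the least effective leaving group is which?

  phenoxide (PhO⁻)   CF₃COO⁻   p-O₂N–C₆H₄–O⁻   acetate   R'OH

R'OH: pKₐ(R'OH₂⁺) ≈ -2.4
CF₃COO⁻: pKₐ(CF₃COOH) ≈ 0.2
acetate: pKₐ(CH₃COOH) ≈ 4.8
p-O₂N–C₆H₄–O⁻: pKₐ(p-nitrophenol) ≈ 7.2
phenoxide (PhO⁻): pKₐ(C₆H₅OH (phenol)) ≈ 10

phenoxide (PhO⁻)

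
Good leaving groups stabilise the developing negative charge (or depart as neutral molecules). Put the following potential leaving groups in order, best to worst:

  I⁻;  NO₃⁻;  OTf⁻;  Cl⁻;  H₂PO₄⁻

OTf⁻ > I⁻ > Cl⁻ > NO₃⁻ > H₂PO₄⁻

OTf⁻: pKₐ(CF₃SO₃H (triflic acid)) ≈ -14
I⁻: pKₐ(HI) ≈ -10 — large, highly polarisable; very weak base
Cl⁻: pKₐ(HCl) ≈ -7 — moderately weak base
NO₃⁻: pKₐ(HNO₃) ≈ -1.3 — resonance-delocalised over three oxygens
H₂PO₄⁻: pKₐ(H₃PO₄) ≈ 2.1 — moderate base; biological leaving group after further activation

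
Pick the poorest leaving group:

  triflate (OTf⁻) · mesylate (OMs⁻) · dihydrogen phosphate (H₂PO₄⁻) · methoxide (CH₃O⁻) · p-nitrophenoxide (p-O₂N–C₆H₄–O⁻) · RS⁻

Rank by basicity of the departing species: weakest base leaves most easily.
triflate (OTf⁻): pKₐ(CF₃SO₃H (triflic acid)) ≈ -14
mesylate (OMs⁻): pKₐ(CH₃SO₃H (MsOH)) ≈ -1.9
dihydrogen phosphate (H₂PO₄⁻): pKₐ(H₃PO₄) ≈ 2.1
p-nitrophenoxide (p-O₂N–C₆H₄–O⁻): pKₐ(p-nitrophenol) ≈ 7.2
RS⁻: pKₐ(RSH (a thiol)) ≈ 10.5
methoxide (CH₃O⁻): pKₐ(CH₃OH) ≈ 15.5

methoxide (CH₃O⁻)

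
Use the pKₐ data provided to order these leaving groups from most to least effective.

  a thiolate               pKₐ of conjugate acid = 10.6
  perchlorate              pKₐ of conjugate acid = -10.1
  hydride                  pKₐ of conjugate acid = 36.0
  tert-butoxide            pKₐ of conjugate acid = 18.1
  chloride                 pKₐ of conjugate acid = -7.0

perchlorate > chloride > a thiolate > tert-butoxide > hydride

Lower conjugate-acid pKₐ ⇒ weaker base ⇒ better leaving group.
Sorting by the given values: perchlorate (-10.1), chloride (-7.0), a thiolate (10.6), tert-butoxide (18.1), hydride (36.0).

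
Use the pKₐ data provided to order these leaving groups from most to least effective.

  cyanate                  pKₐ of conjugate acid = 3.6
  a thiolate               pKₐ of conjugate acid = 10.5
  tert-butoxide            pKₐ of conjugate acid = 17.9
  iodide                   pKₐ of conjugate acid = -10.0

iodide > cyanate > a thiolate > tert-butoxide

Lower conjugate-acid pKₐ ⇒ weaker base ⇒ better leaving group.
Sorting by the given values: iodide (-10.0), cyanate (3.6), a thiolate (10.5), tert-butoxide (17.9).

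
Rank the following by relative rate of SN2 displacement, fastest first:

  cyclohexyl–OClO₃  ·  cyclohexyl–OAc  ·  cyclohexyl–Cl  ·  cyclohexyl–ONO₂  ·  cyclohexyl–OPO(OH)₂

cyclohexyl–OClO₃ > cyclohexyl–Cl > cyclohexyl–ONO₂ > cyclohexyl–OPO(OH)₂ > cyclohexyl–OAc

Identical carbon frameworks mean the comparison reduces to leaving-group quality.
The more stable X⁻ (or X) is on its own — i.e. the weaker a base it is — the better a leaving group it makes.
cyclohexyl–OClO₃ loses ClO₄⁻: pKₐ(HClO₄) ≈ -10
cyclohexyl–Cl loses Cl⁻: pKₐ(HCl) ≈ -7
cyclohexyl–ONO₂ loses NO₃⁻: pKₐ(HNO₃) ≈ -1.3
cyclohexyl–OPO(OH)₂ loses H₂PO₄⁻: pKₐ(H₃PO₄) ≈ 2.1
cyclohexyl–OAc loses AcO⁻: pKₐ(CH₃COOH) ≈ 4.8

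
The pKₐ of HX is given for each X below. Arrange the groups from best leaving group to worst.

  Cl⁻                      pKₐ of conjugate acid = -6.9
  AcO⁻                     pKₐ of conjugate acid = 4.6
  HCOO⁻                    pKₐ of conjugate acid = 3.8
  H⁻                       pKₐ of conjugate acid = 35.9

Lower conjugate-acid pKₐ ⇒ weaker base ⇒ better leaving group.
Sorting by the given values: Cl⁻ (-6.9), HCOO⁻ (3.8), AcO⁻ (4.6), H⁻ (35.9).

Cl⁻ > HCOO⁻ > AcO⁻ > H⁻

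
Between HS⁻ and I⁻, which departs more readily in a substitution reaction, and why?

I⁻ is the better leaving group.
pKₐ(HI) ≈ -10 versus pKₐ(H₂S) ≈ 7: I⁻ is the much weaker base.
Large, highly polarisable; very weak base.

I⁻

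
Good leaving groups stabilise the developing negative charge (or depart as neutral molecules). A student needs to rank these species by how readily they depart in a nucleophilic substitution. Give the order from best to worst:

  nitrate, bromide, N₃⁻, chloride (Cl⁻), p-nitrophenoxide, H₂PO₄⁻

bromide > chloride (Cl⁻) > nitrate > H₂PO₄⁻ > N₃⁻ > p-nitrophenoxide

Rank by basicity of the departing species: weakest base leaves most easily.
bromide: pKₐ(HBr) ≈ -9
chloride (Cl⁻): pKₐ(HCl) ≈ -7
nitrate: pKₐ(HNO₃) ≈ -1.3
H₂PO₄⁻: pKₐ(H₃PO₄) ≈ 2.1
N₃⁻: pKₐ(HN₃) ≈ 4.7
p-nitrophenoxide: pKₐ(p-nitrophenol) ≈ 7.2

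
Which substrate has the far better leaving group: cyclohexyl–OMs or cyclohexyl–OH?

cyclohexyl–OMs

From cyclohexyl–OH the departing group would be OH⁻ (pKₐ(H₂O) ≈ 15.7). Strong base; essentially never leaves without prior activation.
From cyclohexyl–OMs the leaving group is OMs⁻ (pKₐ(CH₃SO₃H (MsOH)) ≈ -1.9). Resonance-delocalised alkanesulfonate.
(In practice cyclohexyl–OMs is made from cyclohexyl–OH by treatment with MsCl / Et₃N, converting the hydroxyl into a mesylate.)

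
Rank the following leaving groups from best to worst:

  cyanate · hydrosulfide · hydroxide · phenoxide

cyanate > hydrosulfide > phenoxide > hydroxide

The more stable X⁻ (or X) is on its own — i.e. the weaker a base it is — the better a leaving group it makes.
cyanate: pKₐ(HOCN) ≈ 3.5
hydrosulfide: pKₐ(H₂S) ≈ 7 — larger and more polarisable than the oxygen analogue
phenoxide: pKₐ(C₆H₅OH (phenol)) ≈ 10 — resonance into the ring helps, but still a poor LG
hydroxide: pKₐ(H₂O) ≈ 15.7 — strong base; essentially never leaves without prior activation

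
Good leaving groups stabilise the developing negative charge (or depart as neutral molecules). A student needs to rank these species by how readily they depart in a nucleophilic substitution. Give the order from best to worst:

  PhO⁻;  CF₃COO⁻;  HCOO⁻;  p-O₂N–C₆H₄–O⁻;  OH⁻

Leaving-group ability tracks the stability of the departed species; conjugate-acid pKₐ is the usual yardstick (lower pKₐ → better LG).
CF₃COO⁻: pKₐ(CF₃COOH) ≈ 0.2 — strongly electron-withdrawing CF₃ stabilises the carboxylate
HCOO⁻: pKₐ(HCOOH) ≈ 3.8
p-O₂N–C₆H₄–O⁻: pKₐ(p-nitrophenol) ≈ 7.2 — nitro group delocalises the charge; the classic chromogenic LG
PhO⁻: pKₐ(C₆H₅OH (phenol)) ≈ 10
OH⁻: pKₐ(H₂O) ≈ 15.7 — strong base; essentially never leaves without prior activation

CF₃COO⁻ > HCOO⁻ > p-O₂N–C₆H₄–O⁻ > PhO⁻ > OH⁻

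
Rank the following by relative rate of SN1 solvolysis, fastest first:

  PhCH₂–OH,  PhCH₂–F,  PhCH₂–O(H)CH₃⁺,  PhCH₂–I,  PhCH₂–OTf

PhCH₂–OTf > PhCH₂–I > PhCH₂–O(H)CH₃⁺ > PhCH₂–F > PhCH₂–OH

With the same alkyl group throughout, only the leaving group differentiates the rates.
Leaving-group ability tracks the stability of the departed species; conjugate-acid pKₐ is the usual yardstick (lower pKₐ → better LG).
PhCH₂–OTf loses OTf⁻: pKₐ(CF₃SO₃H (triflic acid)) ≈ -14
PhCH₂–I loses I⁻: pKₐ(HI) ≈ -10
PhCH₂–O(H)CH₃⁺ loses R'OH: pKₐ(R'OH₂⁺) ≈ -2.4
PhCH₂–F loses F⁻: pKₐ(HF) ≈ 3.2
PhCH₂–OH loses OH⁻: pKₐ(H₂O) ≈ 15.7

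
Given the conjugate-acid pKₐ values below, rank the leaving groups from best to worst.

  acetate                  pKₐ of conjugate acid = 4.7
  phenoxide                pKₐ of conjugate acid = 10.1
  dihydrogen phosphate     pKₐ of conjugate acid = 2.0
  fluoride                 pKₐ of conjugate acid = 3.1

dihydrogen phosphate > fluoride > acetate > phenoxide

Lower conjugate-acid pKₐ ⇒ weaker base ⇒ better leaving group.
Sorting by the given values: dihydrogen phosphate (2.0), fluoride (3.1), acetate (4.7), phenoxide (10.1).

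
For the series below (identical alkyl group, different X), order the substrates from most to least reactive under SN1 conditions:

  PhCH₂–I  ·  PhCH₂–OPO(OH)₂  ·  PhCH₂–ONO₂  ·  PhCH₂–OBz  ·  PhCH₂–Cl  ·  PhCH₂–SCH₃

PhCH₂–I > PhCH₂–Cl > PhCH₂–ONO₂ > PhCH₂–OPO(OH)₂ > PhCH₂–OBz > PhCH₂–SCH₃

With the same alkyl group throughout, only the leaving group differentiates the rates.
Rank by basicity of the departing species: weakest base leaves most easily.
PhCH₂–I loses I⁻: pKₐ(HI) ≈ -10
PhCH₂–Cl loses Cl⁻: pKₐ(HCl) ≈ -7
PhCH₂–ONO₂ loses NO₃⁻: pKₐ(HNO₃) ≈ -1.3
PhCH₂–OPO(OH)₂ loses H₂PO₄⁻: pKₐ(H₃PO₄) ≈ 2.1
PhCH₂–OBz loses PhCOO⁻: pKₐ(C₆H₅COOH) ≈ 4.2
PhCH₂–SCH₃ loses RS⁻: pKₐ(RSH (a thiol)) ≈ 10.5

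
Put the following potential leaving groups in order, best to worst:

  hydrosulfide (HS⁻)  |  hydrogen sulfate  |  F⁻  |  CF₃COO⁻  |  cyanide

hydrogen sulfate > CF₃COO⁻ > F⁻ > hydrosulfide (HS⁻) > cyanide

Leaving-group ability tracks the stability of the departed species; conjugate-acid pKₐ is the usual yardstick (lower pKₐ → better LG).
hydrogen sulfate: pKₐ(H₂SO₄) ≈ -3 — conjugate base of a strong mineral acid
CF₃COO⁻: pKₐ(CF₃COOH) ≈ 0.2
F⁻: pKₐ(HF) ≈ 3.2 — small and strongly basic; the poor halide leaving group
hydrosulfide (HS⁻): pKₐ(H₂S) ≈ 7
cyanide: pKₐ(HCN) ≈ 9.2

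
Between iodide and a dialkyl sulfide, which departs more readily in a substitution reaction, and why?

iodide

iodide is the better leaving group.
pKₐ(HI) ≈ -10 versus pKₐ(R'₂SH⁺) ≈ -7: iodide is the much weaker base.
Large, highly polarisable; very weak base.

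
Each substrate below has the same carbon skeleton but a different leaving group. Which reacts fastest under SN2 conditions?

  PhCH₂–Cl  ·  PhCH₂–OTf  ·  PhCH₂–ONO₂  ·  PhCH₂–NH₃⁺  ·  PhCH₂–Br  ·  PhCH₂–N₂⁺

PhCH₂–N₂⁺

With the same alkyl group throughout, only the leaving group differentiates the rates.
A good leaving group is a weak base: the lower the pKₐ of its conjugate acid, the more readily it departs.
PhCH₂–N₂⁺ loses N₂: no meaningful conjugate acid; N₂ departs as an exceptionally stable neutral molecule
PhCH₂–OTf loses OTf⁻: pKₐ(CF₃SO₃H (triflic acid)) ≈ -14
PhCH₂–Br loses Br⁻: pKₐ(HBr) ≈ -9
PhCH₂–Cl loses Cl⁻: pKₐ(HCl) ≈ -7
PhCH₂–ONO₂ loses NO₃⁻: pKₐ(HNO₃) ≈ -1.3
PhCH₂–NH₃⁺ loses NH₃: pKₐ(NH₄⁺) ≈ 9.2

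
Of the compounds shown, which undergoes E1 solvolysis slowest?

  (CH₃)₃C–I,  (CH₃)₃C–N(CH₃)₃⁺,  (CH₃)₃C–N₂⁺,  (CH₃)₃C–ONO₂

Same R in every case — rank the leaving groups.
Rank by basicity of the departing species: weakest base leaves most easily.
(CH₃)₃C–N₂⁺ loses N₂: no meaningful conjugate acid; N₂ departs as an exceptionally stable neutral molecule
(CH₃)₃C–I loses I⁻: pKₐ(HI) ≈ -10
(CH₃)₃C–ONO₂ loses NO₃⁻: pKₐ(HNO₃) ≈ -1.3
(CH₃)₃C–N(CH₃)₃⁺ loses NR'₃: pKₐ(R'₃NH⁺) ≈ 10.7

(CH₃)₃C–N(CH₃)₃⁺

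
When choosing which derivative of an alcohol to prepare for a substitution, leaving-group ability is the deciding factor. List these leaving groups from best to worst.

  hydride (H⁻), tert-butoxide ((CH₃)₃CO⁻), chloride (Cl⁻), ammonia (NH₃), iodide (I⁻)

iodide (I⁻) > chloride (Cl⁻) > ammonia (NH₃) > tert-butoxide ((CH₃)₃CO⁻) > hydride (H⁻)

Rank by basicity of the departing species: weakest base leaves most easily.
iodide (I⁻): pKₐ(HI) ≈ -10
chloride (Cl⁻): pKₐ(HCl) ≈ -7
ammonia (NH₃): pKₐ(NH₄⁺) ≈ 9.2 — neutral but moderately basic; leaves from R–NH₃⁺
tert-butoxide ((CH₃)₃CO⁻): pKₐ(t-BuOH) ≈ 18 — bulky, strongly basic alkoxide
hydride (H⁻): pKₐ(H₂) ≈ 36 — extremely strong base; leaves only in special hydride-transfer contexts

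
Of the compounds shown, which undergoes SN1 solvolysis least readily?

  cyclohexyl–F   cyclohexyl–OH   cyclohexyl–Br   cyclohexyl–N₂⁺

With the same alkyl group throughout, only the leaving group differentiates the rates.
A good leaving group is a weak base: the lower the pKₐ of its conjugate acid, the more readily it departs.
cyclohexyl–N₂⁺ loses N₂: no meaningful conjugate acid; N₂ departs as an exceptionally stable neutral molecule
cyclohexyl–Br loses Br⁻: pKₐ(HBr) ≈ -9
cyclohexyl–F loses F⁻: pKₐ(HF) ≈ 3.2
cyclohexyl–OH loses OH⁻: pKₐ(H₂O) ≈ 15.7

cyclohexyl–OH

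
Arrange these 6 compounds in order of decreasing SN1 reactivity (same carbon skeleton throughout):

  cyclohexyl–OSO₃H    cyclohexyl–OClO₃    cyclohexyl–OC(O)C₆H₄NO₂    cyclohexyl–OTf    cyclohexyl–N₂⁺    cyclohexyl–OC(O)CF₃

With the same alkyl group throughout, only the leaving group differentiates the rates.
The more stable X⁻ (or X) is on its own — i.e. the weaker a base it is — the better a leaving group it makes.
cyclohexyl–N₂⁺ loses N₂: no meaningful conjugate acid; N₂ departs as an exceptionally stable neutral molecule
cyclohexyl–OTf loses OTf⁻: pKₐ(CF₃SO₃H (triflic acid)) ≈ -14
cyclohexyl–OClO₃ loses ClO₄⁻: pKₐ(HClO₄) ≈ -10
cyclohexyl–OSO₃H loses HSO₄⁻: pKₐ(H₂SO₄) ≈ -3
cyclohexyl–OC(O)CF₃ loses CF₃COO⁻: pKₐ(CF₃COOH) ≈ 0.2
cyclohexyl–OC(O)C₆H₄NO₂ loses p-O₂N–C₆H₄–COO⁻: pKₐ(p-nitrobenzoic acid) ≈ 3.4

cyclohexyl–N₂⁺ > cyclohexyl–OTf > cyclohexyl–OClO₃ > cyclohexyl–OSO₃H > cyclohexyl–OC(O)CF₃ > cyclohexyl–OC(O)C₆H₄NO₂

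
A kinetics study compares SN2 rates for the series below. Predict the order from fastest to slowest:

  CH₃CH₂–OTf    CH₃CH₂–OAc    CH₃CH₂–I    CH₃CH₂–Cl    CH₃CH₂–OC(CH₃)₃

CH₃CH₂–OTf > CH₃CH₂–I > CH₃CH₂–Cl > CH₃CH₂–OAc > CH₃CH₂–OC(CH₃)₃

With the same alkyl group throughout, only the leaving group differentiates the rates.
Rank by basicity of the departing species: weakest base leaves most easily.
CH₃CH₂–OTf loses OTf⁻: pKₐ(CF₃SO₃H (triflic acid)) ≈ -14
CH₃CH₂–I loses I⁻: pKₐ(HI) ≈ -10
CH₃CH₂–Cl loses Cl⁻: pKₐ(HCl) ≈ -7
CH₃CH₂–OAc loses AcO⁻: pKₐ(CH₃COOH) ≈ 4.8
CH₃CH₂–OC(CH₃)₃ loses (CH₃)₃CO⁻: pKₐ(t-BuOH) ≈ 18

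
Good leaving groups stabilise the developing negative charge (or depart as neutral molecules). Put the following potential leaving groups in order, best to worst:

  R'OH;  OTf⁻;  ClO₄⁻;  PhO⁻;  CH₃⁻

OTf⁻: pKₐ(CF₃SO₃H (triflic acid)) ≈ -14
ClO₄⁻: pKₐ(HClO₄) ≈ -10
R'OH: pKₐ(R'OH₂⁺) ≈ -2.4
PhO⁻: pKₐ(C₆H₅OH (phenol)) ≈ 10
CH₃⁻: pKₐ(CH₄) ≈ 48

OTf⁻ > ClO₄⁻ > R'OH > PhO⁻ > CH₃⁻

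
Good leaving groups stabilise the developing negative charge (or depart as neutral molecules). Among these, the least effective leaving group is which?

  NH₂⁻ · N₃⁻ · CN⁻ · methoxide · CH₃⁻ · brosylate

CH₃⁻

The more stable X⁻ (or X) is on its own — i.e. the weaker a base it is — the better a leaving group it makes.
brosylate: pKₐ(p-BrC₆H₄SO₃H) ≈ -2.8
N₃⁻: pKₐ(HN₃) ≈ 4.7
CN⁻: pKₐ(HCN) ≈ 9.2
methoxide: pKₐ(CH₃OH) ≈ 15.5
NH₂⁻: pKₐ(NH₃) ≈ 38
CH₃⁻: pKₐ(CH₄) ≈ 48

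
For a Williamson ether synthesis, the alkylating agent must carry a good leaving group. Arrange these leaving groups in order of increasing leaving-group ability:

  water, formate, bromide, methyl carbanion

methyl carbanion < formate < water < bromide

A good leaving group is a weak base: the lower the pKₐ of its conjugate acid, the more readily it departs.
bromide: pKₐ(HBr) ≈ -9 — weak base; good leaving group
water: pKₐ(H₃O⁺) ≈ -1.7
formate: pKₐ(HCOOH) ≈ 3.8 — resonance-stabilised carboxylate
methyl carbanion: pKₐ(CH₄) ≈ 48 — unstabilised carbanion; the worst conceivable leaving group
Listed from poorest to best leaving group as asked.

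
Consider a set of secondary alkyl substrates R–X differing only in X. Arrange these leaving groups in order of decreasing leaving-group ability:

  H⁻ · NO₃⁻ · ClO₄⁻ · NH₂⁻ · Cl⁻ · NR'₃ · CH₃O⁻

ClO₄⁻ > Cl⁻ > NO₃⁻ > NR'₃ > CH₃O⁻ > H⁻ > NH₂⁻

Leaving-group ability tracks the stability of the departed species; conjugate-acid pKₐ is the usual yardstick (lower pKₐ → better LG).
ClO₄⁻: pKₐ(HClO₄) ≈ -10
Cl⁻: pKₐ(HCl) ≈ -7
NO₃⁻: pKₐ(HNO₃) ≈ -1.3
NR'₃: pKₐ(R'₃NH⁺) ≈ 10.7
CH₃O⁻: pKₐ(CH₃OH) ≈ 15.5
H⁻: pKₐ(H₂) ≈ 36
NH₂⁻: pKₐ(NH₃) ≈ 38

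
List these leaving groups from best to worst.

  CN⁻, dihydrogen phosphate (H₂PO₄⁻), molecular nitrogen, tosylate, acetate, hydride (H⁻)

molecular nitrogen > tosylate > dihydrogen phosphate (H₂PO₄⁻) > acetate > CN⁻ > hydride (H⁻)

molecular nitrogen: no meaningful conjugate acid; N₂ departs as an exceptionally stable neutral molecule
tosylate: pKₐ(p-CH₃C₆H₄SO₃H (TsOH)) ≈ -2.8
dihydrogen phosphate (H₂PO₄⁻): pKₐ(H₃PO₄) ≈ 2.1
acetate: pKₐ(CH₃COOH) ≈ 4.8
CN⁻: pKₐ(HCN) ≈ 9.2
hydride (H⁻): pKₐ(H₂) ≈ 36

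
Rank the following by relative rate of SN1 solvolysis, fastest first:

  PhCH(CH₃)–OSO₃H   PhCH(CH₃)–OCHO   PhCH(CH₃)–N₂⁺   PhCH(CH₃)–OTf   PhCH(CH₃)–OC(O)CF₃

Identical carbon frameworks mean the comparison reduces to leaving-group quality.
A good leaving group is a weak base: the lower the pKₐ of its conjugate acid, the more readily it departs.
PhCH(CH₃)–N₂⁺ loses N₂: no meaningful conjugate acid; N₂ departs as an exceptionally stable neutral molecule
PhCH(CH₃)–OTf loses OTf⁻: pKₐ(CF₃SO₃H (triflic acid)) ≈ -14
PhCH(CH₃)–OSO₃H loses HSO₄⁻: pKₐ(H₂SO₄) ≈ -3
PhCH(CH₃)–OC(O)CF₃ loses CF₃COO⁻: pKₐ(CF₃COOH) ≈ 0.2
PhCH(CH₃)–OCHO loses HCOO⁻: pKₐ(HCOOH) ≈ 3.8

PhCH(CH₃)–N₂⁺ > PhCH(CH₃)–OTf > PhCH(CH₃)–OSO₃H > PhCH(CH₃)–OC(O)CF₃ > PhCH(CH₃)–OCHO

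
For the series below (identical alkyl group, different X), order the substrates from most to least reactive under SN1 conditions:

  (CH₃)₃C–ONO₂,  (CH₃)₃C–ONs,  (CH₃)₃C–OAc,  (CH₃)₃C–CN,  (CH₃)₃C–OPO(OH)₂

(CH₃)₃C–ONs > (CH₃)₃C–ONO₂ > (CH₃)₃C–OPO(OH)₂ > (CH₃)₃C–OAc > (CH₃)₃C–CN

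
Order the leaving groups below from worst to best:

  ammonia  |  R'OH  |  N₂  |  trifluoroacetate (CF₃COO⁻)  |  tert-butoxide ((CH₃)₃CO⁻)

tert-butoxide ((CH₃)₃CO⁻) < ammonia < trifluoroacetate (CF₃COO⁻) < R'OH < N₂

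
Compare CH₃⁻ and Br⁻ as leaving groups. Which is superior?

Br⁻ is the better leaving group.
pKₐ(HBr) ≈ -9 versus pKₐ(CH₄) ≈ 48: Br⁻ is the much weaker base.
Weak base; good leaving group.

Br⁻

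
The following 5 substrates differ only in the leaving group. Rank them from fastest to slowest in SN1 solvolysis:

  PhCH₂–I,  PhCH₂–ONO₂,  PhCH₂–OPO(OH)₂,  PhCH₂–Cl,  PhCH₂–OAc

Same R in every case — rank the leaving groups.
The more stable X⁻ (or X) is on its own — i.e. the weaker a base it is — the better a leaving group it makes.
PhCH₂–I loses I⁻: pKₐ(HI) ≈ -10
PhCH₂–Cl loses Cl⁻: pKₐ(HCl) ≈ -7
PhCH₂–ONO₂ loses NO₃⁻: pKₐ(HNO₃) ≈ -1.3
PhCH₂–OPO(OH)₂ loses H₂PO₄⁻: pKₐ(H₃PO₄) ≈ 2.1
PhCH₂–OAc loses AcO⁻: pKₐ(CH₃COOH) ≈ 4.8

PhCH₂–I > PhCH₂–Cl > PhCH₂–ONO₂ > PhCH₂–OPO(OH)₂ > PhCH₂–OAc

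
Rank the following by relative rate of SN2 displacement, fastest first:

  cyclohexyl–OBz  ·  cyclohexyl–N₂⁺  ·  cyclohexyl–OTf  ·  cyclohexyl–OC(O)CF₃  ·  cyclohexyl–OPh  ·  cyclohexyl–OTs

cyclohexyl–N₂⁺ > cyclohexyl–OTf > cyclohexyl–OTs > cyclohexyl–OC(O)CF₃ > cyclohexyl–OBz > cyclohexyl–OPh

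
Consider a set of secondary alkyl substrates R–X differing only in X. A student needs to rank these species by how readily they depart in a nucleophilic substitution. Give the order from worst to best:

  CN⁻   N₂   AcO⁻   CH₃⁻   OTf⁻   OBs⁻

CH₃⁻ < CN⁻ < AcO⁻ < OBs⁻ < OTf⁻ < N₂

The more stable X⁻ (or X) is on its own — i.e. the weaker a base it is — the better a leaving group it makes.
N₂: no meaningful conjugate acid; N₂ departs as an exceptionally stable neutral molecule
OTf⁻: pKₐ(CF₃SO₃H (triflic acid)) ≈ -14
OBs⁻: pKₐ(p-BrC₆H₄SO₃H) ≈ -2.8
AcO⁻: pKₐ(CH₃COOH) ≈ 4.8
CN⁻: pKₐ(HCN) ≈ 9.2
CH₃⁻: pKₐ(CH₄) ≈ 48
Listed from poorest to best leaving group as asked.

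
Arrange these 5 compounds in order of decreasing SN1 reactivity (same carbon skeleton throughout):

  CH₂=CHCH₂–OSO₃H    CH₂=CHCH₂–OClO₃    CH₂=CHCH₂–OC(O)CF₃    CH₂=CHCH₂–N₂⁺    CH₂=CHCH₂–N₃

The skeletons are identical, so relative rate is governed entirely by leaving-group ability.
Leaving-group ability tracks the stability of the departed species; conjugate-acid pKₐ is the usual yardstick (lower pKₐ → better LG).
CH₂=CHCH₂–N₂⁺ loses N₂: no meaningful conjugate acid; N₂ departs as an exceptionally stable neutral molecule
CH₂=CHCH₂–OClO₃ loses ClO₄⁻: pKₐ(HClO₄) ≈ -10
CH₂=CHCH₂–OSO₃H loses HSO₄⁻: pKₐ(H₂SO₄) ≈ -3
CH₂=CHCH₂–OC(O)CF₃ loses CF₃COO⁻: pKₐ(CF₃COOH) ≈ 0.2
CH₂=CHCH₂–N₃ loses N₃⁻: pKₐ(HN₃) ≈ 4.7

CH₂=CHCH₂–N₂⁺ > CH₂=CHCH₂–OClO₃ > CH₂=CHCH₂–OSO₃H > CH₂=CHCH₂–OC(O)CF₃ > CH₂=CHCH₂–N₃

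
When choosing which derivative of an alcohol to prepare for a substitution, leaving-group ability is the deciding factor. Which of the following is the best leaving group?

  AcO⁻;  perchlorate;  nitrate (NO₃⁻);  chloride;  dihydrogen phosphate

perchlorate: pKₐ(HClO₄) ≈ -10
chloride: pKₐ(HCl) ≈ -7
nitrate (NO₃⁻): pKₐ(HNO₃) ≈ -1.3
dihydrogen phosphate: pKₐ(H₃PO₄) ≈ 2.1
AcO⁻: pKₐ(CH₃COOH) ≈ 4.8

perchlorate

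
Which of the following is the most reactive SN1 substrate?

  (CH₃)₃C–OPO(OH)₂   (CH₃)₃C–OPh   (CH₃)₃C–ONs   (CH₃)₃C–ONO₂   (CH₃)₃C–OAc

(CH₃)₃C–ONs

Same R in every case — rank the leaving groups.
The more stable X⁻ (or X) is on its own — i.e. the weaker a base it is — the better a leaving group it makes.
(CH₃)₃C–ONs loses ONs⁻: pKₐ(p-O₂NC₆H₄SO₃H) ≈ -3.5
(CH₃)₃C–ONO₂ loses NO₃⁻: pKₐ(HNO₃) ≈ -1.3
(CH₃)₃C–OPO(OH)₂ loses H₂PO₄⁻: pKₐ(H₃PO₄) ≈ 2.1
(CH₃)₃C–OAc loses AcO⁻: pKₐ(CH₃COOH) ≈ 4.8
(CH₃)₃C–OPh loses PhO⁻: pKₐ(C₆H₅OH (phenol)) ≈ 10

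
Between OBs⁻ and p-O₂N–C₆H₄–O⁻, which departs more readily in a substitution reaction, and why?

OBs⁻

OBs⁻ is the better leaving group.
pKₐ(p-BrC₆H₄SO₃H) ≈ -2.8 versus pKₐ(p-nitrophenol) ≈ 7.2: OBs⁻ is the much weaker base.
Arenesulfonate with a p-bromo substituent.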